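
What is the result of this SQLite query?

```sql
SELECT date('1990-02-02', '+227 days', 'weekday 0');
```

Applying '+227 days' to 1990-02-02: counting 227 days forward gives 1990-09-17.
`weekday 0` advances to the next Sunday; 1990-09-17 is a Monday, so it moves forward to 1990-09-23.

1990-09-23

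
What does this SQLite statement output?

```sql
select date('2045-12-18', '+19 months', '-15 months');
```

Adding +19 months to 2045-12-18 gives 2047-07-18.
Adding -15 months to 2047-07-18 gives 2046-04-18.

2046-04-18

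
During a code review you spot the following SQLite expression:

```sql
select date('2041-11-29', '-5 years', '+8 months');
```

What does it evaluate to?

2037-07-29

Adding -5 years to 2041-11-29 gives 2036-11-29.
Adding +8 months to 2036-11-29 gives 2037-07-29.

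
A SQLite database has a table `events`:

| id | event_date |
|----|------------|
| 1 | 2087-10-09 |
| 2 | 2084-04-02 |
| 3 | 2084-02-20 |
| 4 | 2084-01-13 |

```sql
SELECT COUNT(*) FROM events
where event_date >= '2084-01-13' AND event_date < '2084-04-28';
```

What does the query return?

3

Rows in [2084-01-13, 2084-04-28): 2084-04-02, 2084-02-20, 2084-01-13 → 3 rows.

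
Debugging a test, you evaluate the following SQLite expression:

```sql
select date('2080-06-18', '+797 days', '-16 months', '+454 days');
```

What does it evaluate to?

2082-07-22

Applying '+797 days' to 2080-06-18: counting 797 days forward gives 2082-08-24.
Adding -16 months to 2082-08-24 gives 2081-04-24.
Applying '+454 days' to 2081-04-24: counting 454 days forward gives 2082-07-22.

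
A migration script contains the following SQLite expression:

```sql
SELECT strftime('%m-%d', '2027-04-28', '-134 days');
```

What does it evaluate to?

12-15

First apply '-134 days': 2027-04-28 → 2026-12-15.
`%m-%d` extracts the month-day: 12-15.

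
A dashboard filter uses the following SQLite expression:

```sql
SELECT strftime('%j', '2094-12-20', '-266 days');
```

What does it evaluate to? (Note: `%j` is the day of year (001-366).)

First apply '-266 days': 2094-12-20 → 2094-03-29.
Day-of-year for 2094-03-29: days since 2094-01-01 inclusive = 88, zero-padded to 088.

088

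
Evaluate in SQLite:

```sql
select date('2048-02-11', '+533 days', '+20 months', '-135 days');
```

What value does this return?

Applying '+533 days' to 2048-02-11: counting 533 days forward gives 2049-07-28.
Adding +20 months to 2049-07-28 gives 2051-03-28.
Applying '-135 days' to 2051-03-28: counting 135 days back gives 2050-11-13.

2050-11-13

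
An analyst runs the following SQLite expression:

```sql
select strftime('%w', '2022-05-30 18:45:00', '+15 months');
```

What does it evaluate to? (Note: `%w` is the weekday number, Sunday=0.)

First apply '+15 months': 2022-05-30 18:45:00 → 2023-08-30 18:45:00.
2023-08-30 is a Wednesday; with Sunday=0 that is 3.

3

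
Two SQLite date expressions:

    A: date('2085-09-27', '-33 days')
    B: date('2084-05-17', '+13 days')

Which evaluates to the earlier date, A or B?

B

A = 2085-08-25.
B = 2084-05-30.
B is earlier.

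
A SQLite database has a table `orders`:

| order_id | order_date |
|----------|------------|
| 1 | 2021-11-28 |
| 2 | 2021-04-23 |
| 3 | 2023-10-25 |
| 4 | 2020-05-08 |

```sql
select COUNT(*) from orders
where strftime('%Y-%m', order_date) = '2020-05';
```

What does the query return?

Rows with year-month 2020-05: 2020-05-08 → 1.

1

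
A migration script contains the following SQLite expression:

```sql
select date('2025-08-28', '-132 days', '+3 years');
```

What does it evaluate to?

2028-04-18

Applying '-132 days' to 2025-08-28: counting 132 days back gives 2025-04-18.
Adding +3 years to 2025-04-18 gives 2028-04-18.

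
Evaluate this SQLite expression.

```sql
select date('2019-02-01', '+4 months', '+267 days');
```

2020-02-23

Adding +4 months to 2019-02-01 gives 2019-06-01.
Applying '+267 days' to 2019-06-01: counting 267 days forward gives 2020-02-23.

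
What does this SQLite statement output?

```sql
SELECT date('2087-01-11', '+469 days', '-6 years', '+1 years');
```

Applying '+469 days' to 2087-01-11: counting 469 days forward gives 2088-04-24.
Adding -6 years to 2088-04-24 gives 2082-04-24.
Adding +1 year to 2082-04-24 gives 2083-04-24.

2083-04-24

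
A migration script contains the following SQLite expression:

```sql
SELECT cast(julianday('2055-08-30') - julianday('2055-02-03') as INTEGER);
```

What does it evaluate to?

208

25 days remain in February 2055 after the 3rd (28 − 3).
March 2055: 31 days.
April 2055: 30 days.
May 2055: 31 days.
June 2055: 30 days.
July 2055: 31 days.
Then 30 days into August 2055.
Total: 25 + 31 + 30 + 31 + 30 + 31 + 30 = 208.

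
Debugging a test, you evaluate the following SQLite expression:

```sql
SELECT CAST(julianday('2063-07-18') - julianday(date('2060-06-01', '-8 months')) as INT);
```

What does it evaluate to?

1386

Adding -8 months to 2060-06-01 gives 2059-10-01.
30 days remain in October 2059 after the 1st (31 − 1).
Full months from November 2059 through June 2063 contribute their day counts.
Then 18 days into July 2063.
Total: 30 + 30 + 31 + 31 + 29 + 31 + 30 + 31 + 30 + 31 + 31 + 30 + 31 + 30 + 31 + 31 + 28 + 31 + 30 + 31 + 30 + 31 + 31 + 30 + 31 + 30 + 31 + 31 + 28 + 31 + 30 + 31 + 30 + 31 + 31 + 30 + 31 + 30 + 31 + 31 + 28 + 31 + 30 + 31 + 30 + 18 = 1386.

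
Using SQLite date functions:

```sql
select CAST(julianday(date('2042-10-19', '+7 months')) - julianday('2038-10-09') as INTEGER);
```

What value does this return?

Adding +7 months to 2042-10-19 gives 2043-05-19.
22 days remain in October 2038 after the 9th (31 − 9).
Full months from November 2038 through April 2043 contribute their day counts.
Then 19 days into May 2043.
Total: 22 + 30 + 31 + 31 + 28 + 31 + 30 + 31 + 30 + 31 + 31 + 30 + 31 + 30 + 31 + 31 + 29 + 31 + 30 + 31 + 30 + 31 + 31 + 30 + 31 + 30 + 31 + 31 + 28 + 31 + 30 + 31 + 30 + 31 + 31 + 30 + 31 + 30 + 31 + 31 + 28 + 31 + 30 + 31 + 30 + 31 + 31 + 30 + 31 + 30 + 31 + 31 + 28 + 31 + 30 + 19 = 1683.

1683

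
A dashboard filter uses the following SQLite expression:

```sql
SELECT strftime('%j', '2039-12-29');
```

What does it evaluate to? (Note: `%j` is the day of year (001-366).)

Day-of-year for 2039-12-29: days since 2039-01-01 inclusive = 363, zero-padded to 363.

363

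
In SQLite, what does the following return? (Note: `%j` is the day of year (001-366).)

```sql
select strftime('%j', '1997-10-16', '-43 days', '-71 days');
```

175

First apply '-43 days', '-71 days': 1997-10-16 → 1997-06-24.
Day-of-year for 1997-06-24: days since 1997-01-01 inclusive = 175, zero-padded to 175.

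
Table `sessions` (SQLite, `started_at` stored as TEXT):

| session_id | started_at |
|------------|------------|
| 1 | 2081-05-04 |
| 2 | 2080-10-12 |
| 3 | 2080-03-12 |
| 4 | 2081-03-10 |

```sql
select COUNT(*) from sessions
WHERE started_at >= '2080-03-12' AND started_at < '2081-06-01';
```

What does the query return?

4

Rows in [2080-03-12, 2081-06-01): 2081-05-04, 2080-10-12, 2080-03-12, 2081-03-10 → 4 rows.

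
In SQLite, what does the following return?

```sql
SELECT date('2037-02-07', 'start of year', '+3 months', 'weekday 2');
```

`start of year` rewinds 2037-02-07 to 2037-01-01.
Adding +3 months to 2037-01-01 gives 2037-04-01.
`weekday 2` advances to the next Tuesday; 2037-04-01 is a Wednesday, so it moves forward to 2037-04-07.

2037-04-07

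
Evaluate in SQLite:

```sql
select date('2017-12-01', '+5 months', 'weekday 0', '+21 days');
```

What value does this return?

2018-05-27

Adding +5 months to 2017-12-01 gives 2018-05-01.
`weekday 0` advances to the next Sunday; 2018-05-01 is a Tuesday, so it moves forward to 2018-05-06.
Advancing 21 more days within May lands on 2018-05-27.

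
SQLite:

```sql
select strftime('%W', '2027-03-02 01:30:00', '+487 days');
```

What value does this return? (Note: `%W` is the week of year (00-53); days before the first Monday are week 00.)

26

First apply '+487 days': 2027-03-02 01:30:00 → 2028-07-01 01:30:00.
2028-07-01 is a Saturday. SQLite's %W counts Mondays since the year started; the result is 26.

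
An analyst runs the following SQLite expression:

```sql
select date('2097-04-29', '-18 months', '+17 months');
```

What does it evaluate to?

2097-03-29

Adding -18 months to 2097-04-29 gives 2095-10-29.
Adding +17 months to 2095-10-29 gives 2097-03-29.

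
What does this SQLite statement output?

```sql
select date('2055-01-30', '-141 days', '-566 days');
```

2053-02-22

Applying '-141 days' to 2055-01-30: counting 141 days back gives 2054-09-11.
Applying '-566 days' to 2054-09-11: counting 566 days back gives 2053-02-22.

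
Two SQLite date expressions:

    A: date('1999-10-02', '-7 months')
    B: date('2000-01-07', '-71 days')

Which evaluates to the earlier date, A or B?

A

A = 1999-03-02.
B = 1999-10-28.
A is earlier.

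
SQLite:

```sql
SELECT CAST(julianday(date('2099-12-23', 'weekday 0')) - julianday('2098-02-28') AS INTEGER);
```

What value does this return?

667

`weekday 0` advances to the next Sunday; 2099-12-23 is a Wednesday, so it moves forward to 2099-12-27.
0 days remain in February 2098 after the 28th (28 − 28).
Full months from March 2098 through November 2099 contribute their day counts.
Then 27 days into December 2099.
Total: 0 + 31 + 30 + 31 + 30 + 31 + 31 + 30 + 31 + 30 + 31 + 31 + 28 + 31 + 30 + 31 + 30 + 31 + 31 + 30 + 31 + 30 + 27 = 667.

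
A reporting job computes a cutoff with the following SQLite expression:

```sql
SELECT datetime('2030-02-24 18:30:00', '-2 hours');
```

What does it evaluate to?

-2 hours from 2030-02-24 18:30:00 is 2030-02-24 16:30:00.

2030-02-24 16:30:00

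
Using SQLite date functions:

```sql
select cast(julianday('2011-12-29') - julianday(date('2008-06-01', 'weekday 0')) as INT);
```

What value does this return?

`weekday 0` advances to the next Sunday; 2008-06-01 is already a Sunday, so it stays at 2008-06-01.
29 days remain in June 2008 after the 1st (30 − 1).
Full months from July 2008 through November 2011 contribute their day counts.
Then 29 days into December 2011.
Total: 29 + 31 + 31 + 30 + 31 + 30 + 31 + 31 + 28 + 31 + 30 + 31 + 30 + 31 + 31 + 30 + 31 + 30 + 31 + 31 + 28 + 31 + 30 + 31 + 30 + 31 + 31 + 30 + 31 + 30 + 31 + 31 + 28 + 31 + 30 + 31 + 30 + 31 + 31 + 30 + 31 + 30 + 29 = 1306.

1306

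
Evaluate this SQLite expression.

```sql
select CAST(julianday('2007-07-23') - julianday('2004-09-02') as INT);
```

28 days remain in September 2004 after the 2nd (30 − 2).
Full months from October 2004 through June 2007 contribute their day counts.
Then 23 days into July 2007.
Total: 28 + 31 + 30 + 31 + 31 + 28 + 31 + 30 + 31 + 30 + 31 + 31 + 30 + 31 + 30 + 31 + 31 + 28 + 31 + 30 + 31 + 30 + 31 + 31 + 30 + 31 + 30 + 31 + 31 + 28 + 31 + 30 + 31 + 30 + 23 = 1054.

1054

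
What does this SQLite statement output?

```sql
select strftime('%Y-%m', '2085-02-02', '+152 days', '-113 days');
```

First apply '+152 days', '-113 days': 2085-02-02 → 2085-03-13.
`%Y-%m` extracts the year-month: 2085-03.

2085-03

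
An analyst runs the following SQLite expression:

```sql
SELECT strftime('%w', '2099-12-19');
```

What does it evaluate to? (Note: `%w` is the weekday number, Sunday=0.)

2099-12-19 is a Saturday; with Sunday=0 that is 6.

6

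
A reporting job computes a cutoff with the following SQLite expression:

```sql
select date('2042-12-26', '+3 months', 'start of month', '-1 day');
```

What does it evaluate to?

2043-02-28

Adding +3 months to 2042-12-26 gives 2043-03-26.
`start of month` rewinds 2043-03-26 to 2043-03-01.
Going back 1 day from 2043-03-01 reaches 2043-02-28 (last day of February, 28 days).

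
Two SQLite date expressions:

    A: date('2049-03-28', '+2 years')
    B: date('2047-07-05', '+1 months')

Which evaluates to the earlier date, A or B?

A = 2051-03-28.
B = 2047-08-05.
B is earlier.

B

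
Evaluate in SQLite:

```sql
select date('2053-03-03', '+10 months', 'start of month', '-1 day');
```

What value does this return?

2053-12-31

Adding +10 months to 2053-03-03 gives 2054-01-03.
`start of month` rewinds 2054-01-03 to 2054-01-01.
Going back 1 day from 2054-01-01 reaches 2053-12-31 (last day of December, 31 days).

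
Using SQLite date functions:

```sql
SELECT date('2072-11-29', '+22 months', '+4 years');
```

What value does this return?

Adding +22 months to 2072-11-29 gives 2074-09-29.
Adding +4 years to 2074-09-29 gives 2078-09-29.

2078-09-29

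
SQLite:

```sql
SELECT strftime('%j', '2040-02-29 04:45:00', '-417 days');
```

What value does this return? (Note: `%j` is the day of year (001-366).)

First apply '-417 days': 2040-02-29 04:45:00 → 2039-01-08 04:45:00.
Day-of-year for 2039-01-08: days since 2039-01-01 inclusive = 8, zero-padded to 008.

008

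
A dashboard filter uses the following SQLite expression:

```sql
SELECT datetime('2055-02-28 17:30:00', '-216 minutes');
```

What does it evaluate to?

2055-02-28 13:54:00

216 minutes = 3h 36m; -216 minutes from 2055-02-28 17:30:00 is 2055-02-28 13:54:00.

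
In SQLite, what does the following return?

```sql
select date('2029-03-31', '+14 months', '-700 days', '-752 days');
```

Adding +14 months to 2029-03-31 gives 2030-05-31.
Applying '-700 days' to 2030-05-31: counting 700 days back gives 2028-06-30.
Applying '-752 days' to 2028-06-30: counting 752 days back gives 2026-06-09.

2026-06-09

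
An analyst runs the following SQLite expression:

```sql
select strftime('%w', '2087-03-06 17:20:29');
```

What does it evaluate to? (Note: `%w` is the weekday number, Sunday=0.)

4

2087-03-06 is a Thursday; with Sunday=0 that is 4.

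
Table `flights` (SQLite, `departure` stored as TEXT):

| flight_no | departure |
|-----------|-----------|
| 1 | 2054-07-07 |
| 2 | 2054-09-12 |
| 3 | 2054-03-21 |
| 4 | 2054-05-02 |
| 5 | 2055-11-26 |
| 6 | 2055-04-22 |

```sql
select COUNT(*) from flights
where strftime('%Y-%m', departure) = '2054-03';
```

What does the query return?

Rows with year-month 2054-03: 2054-03-21 → 1.

1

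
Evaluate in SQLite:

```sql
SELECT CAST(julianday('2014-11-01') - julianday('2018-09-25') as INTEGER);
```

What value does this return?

-1424

29 days remain in November 2014 after the 1st (30 − 1).
Full months from December 2014 through August 2018 contribute their day counts.
Then 25 days into September 2018.
Total: 29 + 31 + 31 + 28 + 31 + 30 + 31 + 30 + 31 + 31 + 30 + 31 + 30 + 31 + 31 + 29 + 31 + 30 + 31 + 30 + 31 + 31 + 30 + 31 + 30 + 31 + 31 + 28 + 31 + 30 + 31 + 30 + 31 + 31 + 30 + 31 + 30 + 31 + 31 + 28 + 31 + 30 + 31 + 30 + 31 + 31 + 25 = 1424.
The subtraction is earlier − later, so the result is −1424 → -1424.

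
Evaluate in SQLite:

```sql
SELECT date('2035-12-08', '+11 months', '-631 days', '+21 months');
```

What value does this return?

2036-11-16

Adding +11 months to 2035-12-08 gives 2036-11-08.
Applying '-631 days' to 2036-11-08: counting 631 days back gives 2035-02-16.
Adding +21 months to 2035-02-16 gives 2036-11-16.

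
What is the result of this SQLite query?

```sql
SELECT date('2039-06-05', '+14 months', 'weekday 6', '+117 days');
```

Adding +14 months to 2039-06-05 gives 2040-08-05.
`weekday 6` advances to the next Saturday; 2040-08-05 is a Sunday, so it moves forward to 2040-08-11.
Applying '+117 days' to 2040-08-11: counting 117 days forward gives 2040-12-06.

2040-12-06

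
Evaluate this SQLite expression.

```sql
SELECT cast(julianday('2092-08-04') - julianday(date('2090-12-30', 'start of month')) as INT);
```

`start of month` rewinds 2090-12-30 to 2090-12-01.
30 days remain in December 2090 after the 1st (31 − 1).
Full months from January 2091 through July 2092 contribute their day counts.
Then 4 days into August 2092.
Total: 30 + 31 + 28 + 31 + 30 + 31 + 30 + 31 + 31 + 30 + 31 + 30 + 31 + 31 + 29 + 31 + 30 + 31 + 30 + 31 + 4 = 612.

612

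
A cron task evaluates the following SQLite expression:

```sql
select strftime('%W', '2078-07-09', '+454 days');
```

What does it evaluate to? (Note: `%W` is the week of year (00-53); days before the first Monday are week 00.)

40

First apply '+454 days': 2078-07-09 → 2079-10-06.
2079-10-06 is a Friday. SQLite's %W counts Mondays since the year started; the result is 40.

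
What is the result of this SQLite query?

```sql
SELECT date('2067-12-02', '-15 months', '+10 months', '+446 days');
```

2068-09-20

Adding -15 months to 2067-12-02 gives 2066-09-02.
Adding +10 months to 2066-09-02 gives 2067-07-02.
Applying '+446 days' to 2067-07-02: counting 446 days forward gives 2068-09-20.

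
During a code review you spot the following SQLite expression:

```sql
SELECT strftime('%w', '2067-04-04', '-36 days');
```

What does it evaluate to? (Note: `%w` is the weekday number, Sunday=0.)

First apply '-36 days': 2067-04-04 → 2067-02-27.
2067-02-27 is a Sunday; with Sunday=0 that is 0.

0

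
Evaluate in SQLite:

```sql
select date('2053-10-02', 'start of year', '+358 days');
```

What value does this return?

2053-12-25

`start of year` rewinds 2053-10-02 to 2053-01-01.
Applying '+358 days' to 2053-01-01: counting 358 days forward gives 2053-12-25.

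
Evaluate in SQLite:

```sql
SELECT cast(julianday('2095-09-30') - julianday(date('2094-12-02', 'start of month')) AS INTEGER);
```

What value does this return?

303

`start of month` rewinds 2094-12-02 to 2094-12-01.
30 days remain in December 2094 after the 1st (31 − 1).
Full months from January 2095 through August 2095 contribute their day counts.
Then 30 days into September 2095.
Total: 30 + 31 + 28 + 31 + 30 + 31 + 30 + 31 + 31 + 30 = 303.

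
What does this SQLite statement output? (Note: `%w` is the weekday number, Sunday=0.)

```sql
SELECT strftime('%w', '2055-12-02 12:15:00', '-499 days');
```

2

First apply '-499 days': 2055-12-02 12:15:00 → 2054-07-21 12:15:00.
2054-07-21 is a Tuesday; with Sunday=0 that is 2.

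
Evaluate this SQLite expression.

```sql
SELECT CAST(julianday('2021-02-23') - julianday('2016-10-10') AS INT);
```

21 days remain in October 2016 after the 10th (31 − 10).
Full months from November 2016 through January 2021 contribute their day counts.
Then 23 days into February 2021.
Total: 21 + 30 + 31 + 31 + 28 + 31 + 30 + 31 + 30 + 31 + 31 + 30 + 31 + 30 + 31 + 31 + 28 + 31 + 30 + 31 + 30 + 31 + 31 + 30 + 31 + 30 + 31 + 31 + 28 + 31 + 30 + 31 + 30 + 31 + 31 + 30 + 31 + 30 + 31 + 31 + 29 + 31 + 30 + 31 + 30 + 31 + 31 + 30 + 31 + 30 + 31 + 31 + 23 = 1597.

1597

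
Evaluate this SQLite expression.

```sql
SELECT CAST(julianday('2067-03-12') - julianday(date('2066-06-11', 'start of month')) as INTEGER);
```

`start of month` rewinds 2066-06-11 to 2066-06-01.
29 days remain in June 2066 after the 1st (30 − 1).
Full months from July 2066 through February 2067 contribute their day counts.
Then 12 days into March 2067.
Total: 29 + 31 + 31 + 30 + 31 + 30 + 31 + 31 + 28 + 12 = 284.

284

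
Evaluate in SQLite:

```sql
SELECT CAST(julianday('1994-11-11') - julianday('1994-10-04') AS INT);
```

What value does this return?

38

27 days remain in October 1994 after the 4th (31 − 4).
Then 11 days into November 1994.
Total: 27 + 11 = 38.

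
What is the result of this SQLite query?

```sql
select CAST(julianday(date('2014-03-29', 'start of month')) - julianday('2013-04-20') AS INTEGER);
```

315

`start of month` rewinds 2014-03-29 to 2014-03-01.
10 days remain in April 2013 after the 20th (30 − 20).
Full months from May 2013 through February 2014 contribute their day counts.
Then 1 day into March 2014.
Total: 10 + 31 + 30 + 31 + 31 + 30 + 31 + 30 + 31 + 31 + 28 + 1 = 315.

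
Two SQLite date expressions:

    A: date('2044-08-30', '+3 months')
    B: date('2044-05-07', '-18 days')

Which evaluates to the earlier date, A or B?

B

A = 2044-11-30.
B = 2044-04-19.
B is earlier.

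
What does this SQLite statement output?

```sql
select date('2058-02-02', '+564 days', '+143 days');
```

Applying '+564 days' to 2058-02-02: counting 564 days forward gives 2059-08-20.
Applying '+143 days' to 2059-08-20: counting 143 days forward gives 2060-01-10.

2060-01-10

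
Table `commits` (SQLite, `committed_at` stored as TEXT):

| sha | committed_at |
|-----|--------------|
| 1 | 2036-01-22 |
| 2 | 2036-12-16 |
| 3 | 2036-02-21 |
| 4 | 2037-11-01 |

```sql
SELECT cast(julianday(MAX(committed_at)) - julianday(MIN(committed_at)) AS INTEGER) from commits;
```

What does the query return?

649

MIN = 2036-01-22, MAX = 2037-11-01.
9 days remain in January 2036 after the 22nd (31 − 22).
Full months from February 2036 through October 2037 contribute their day counts.
Then 1 day into November 2037.
Total: 9 + 29 + 31 + 30 + 31 + 30 + 31 + 31 + 30 + 31 + 30 + 31 + 31 + 28 + 31 + 30 + 31 + 30 + 31 + 31 + 30 + 31 + 1 = 649.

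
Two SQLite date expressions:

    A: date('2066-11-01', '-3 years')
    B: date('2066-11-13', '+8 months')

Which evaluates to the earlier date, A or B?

A = 2063-11-01.
B = 2067-07-13.
A is earlier.

A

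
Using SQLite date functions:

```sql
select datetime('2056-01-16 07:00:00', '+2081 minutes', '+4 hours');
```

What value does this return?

2081 minutes = 34h 41m; +2081 minutes from 2056-01-16 07:00:00 is 2056-01-17 17:41:00 (crosses midnight).
+4 hours from 2056-01-17 17:41:00 is 2056-01-17 21:41:00.

2056-01-17 21:41:00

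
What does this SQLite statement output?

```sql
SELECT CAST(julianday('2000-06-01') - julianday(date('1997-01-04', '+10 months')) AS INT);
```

940

Adding +10 months to 1997-01-04 gives 1997-11-04.
26 days remain in November 1997 after the 4th (30 − 4).
Full months from December 1997 through May 2000 contribute their day counts.
Then 1 day into June 2000.
Total: 26 + 31 + 31 + 28 + 31 + 30 + 31 + 30 + 31 + 31 + 30 + 31 + 30 + 31 + 31 + 28 + 31 + 30 + 31 + 30 + 31 + 31 + 30 + 31 + 30 + 31 + 31 + 29 + 31 + 30 + 31 + 1 = 940.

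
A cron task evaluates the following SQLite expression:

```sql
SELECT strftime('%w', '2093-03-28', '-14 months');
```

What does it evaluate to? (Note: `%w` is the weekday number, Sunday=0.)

1

First apply '-14 months': 2093-03-28 → 2092-01-28.
2092-01-28 is a Monday; with Sunday=0 that is 1.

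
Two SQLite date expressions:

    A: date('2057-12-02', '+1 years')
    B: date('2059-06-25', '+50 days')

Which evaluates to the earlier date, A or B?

A

A = 2058-12-02.
B = 2059-08-14.
A is earlier.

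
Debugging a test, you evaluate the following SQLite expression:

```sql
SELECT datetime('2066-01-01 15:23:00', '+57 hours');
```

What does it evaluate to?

2066-01-04 00:23:00

+57 hours from 2066-01-01 15:23:00 is 2066-01-04 00:23:00 (crosses midnight).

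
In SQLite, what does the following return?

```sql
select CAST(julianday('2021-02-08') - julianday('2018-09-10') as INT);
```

882

20 days remain in September 2018 after the 10th (30 − 10).
Full months from October 2018 through January 2021 contribute their day counts.
Then 8 days into February 2021.
Total: 20 + 31 + 30 + 31 + 31 + 28 + 31 + 30 + 31 + 30 + 31 + 31 + 30 + 31 + 30 + 31 + 31 + 29 + 31 + 30 + 31 + 30 + 31 + 31 + 30 + 31 + 30 + 31 + 31 + 8 = 882.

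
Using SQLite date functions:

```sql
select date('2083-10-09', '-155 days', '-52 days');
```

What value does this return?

Applying '-155 days' to 2083-10-09: counting 155 days back gives 2083-05-07.
Applying '-52 days' to 2083-05-07: counting 52 days back gives 2083-03-16.

2083-03-16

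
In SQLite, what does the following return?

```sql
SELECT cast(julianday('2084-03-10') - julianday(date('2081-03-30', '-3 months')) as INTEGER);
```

1166

Adding -3 months to 2081-03-30 gives 2080-12-30.
1 day remains in December 2080 after the 30th (31 − 30).
Full months from January 2081 through February 2084 contribute their day counts.
Then 10 days into March 2084.
Total: 1 + 31 + 28 + 31 + 30 + 31 + 30 + 31 + 31 + 30 + 31 + 30 + 31 + 31 + 28 + 31 + 30 + 31 + 30 + 31 + 31 + 30 + 31 + 30 + 31 + 31 + 28 + 31 + 30 + 31 + 30 + 31 + 31 + 30 + 31 + 30 + 31 + 31 + 29 + 10 = 1166.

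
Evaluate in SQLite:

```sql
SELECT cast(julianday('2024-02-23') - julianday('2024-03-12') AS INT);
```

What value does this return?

-18

6 days remain in February 2024 after the 23rd (29 − 23).
Then 12 days into March 2024.
Total: 6 + 12 = 18.
The subtraction is earlier − later, so the result is −18 → -18.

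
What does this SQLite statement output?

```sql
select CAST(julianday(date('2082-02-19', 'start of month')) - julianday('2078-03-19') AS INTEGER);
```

1415

`start of month` rewinds 2082-02-19 to 2082-02-01.
12 days remain in March 2078 after the 19th (31 − 19).
Full months from April 2078 through January 2082 contribute their day counts.
Then 1 day into February 2082.
Total: 12 + 30 + 31 + 30 + 31 + 31 + 30 + 31 + 30 + 31 + 31 + 28 + 31 + 30 + 31 + 30 + 31 + 31 + 30 + 31 + 30 + 31 + 31 + 29 + 31 + 30 + 31 + 30 + 31 + 31 + 30 + 31 + 30 + 31 + 31 + 28 + 31 + 30 + 31 + 30 + 31 + 31 + 30 + 31 + 30 + 31 + 31 + 1 = 1415.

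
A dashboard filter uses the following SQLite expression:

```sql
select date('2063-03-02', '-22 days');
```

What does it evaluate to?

Going back 2 days from 2063-03-02 reaches 2063-02-28 (last day of February, 28 days).
Going back 20 days within February lands on 2063-02-08.

2063-02-08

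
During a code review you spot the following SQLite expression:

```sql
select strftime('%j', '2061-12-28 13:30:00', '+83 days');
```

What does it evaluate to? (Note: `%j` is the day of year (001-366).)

080

First apply '+83 days': 2061-12-28 13:30:00 → 2062-03-21 13:30:00.
Day-of-year for 2062-03-21: days since 2062-01-01 inclusive = 80, zero-padded to 080.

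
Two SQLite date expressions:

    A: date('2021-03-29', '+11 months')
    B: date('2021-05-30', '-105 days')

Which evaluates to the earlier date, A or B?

A = 2022-03-01.
B = 2021-02-14.
B is earlier.

B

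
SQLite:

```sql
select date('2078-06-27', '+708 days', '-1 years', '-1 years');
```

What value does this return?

Applying '+708 days' to 2078-06-27: counting 708 days forward gives 2080-06-04.
Adding -1 year to 2080-06-04 gives 2079-06-04.
Adding -1 year to 2079-06-04 gives 2078-06-04.

2078-06-04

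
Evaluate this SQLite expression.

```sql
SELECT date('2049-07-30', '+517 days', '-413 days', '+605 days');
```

2051-07-09

Applying '+517 days' to 2049-07-30: counting 517 days forward gives 2050-12-29.
Applying '-413 days' to 2050-12-29: counting 413 days back gives 2049-11-11.
Applying '+605 days' to 2049-11-11: counting 605 days forward gives 2051-07-09.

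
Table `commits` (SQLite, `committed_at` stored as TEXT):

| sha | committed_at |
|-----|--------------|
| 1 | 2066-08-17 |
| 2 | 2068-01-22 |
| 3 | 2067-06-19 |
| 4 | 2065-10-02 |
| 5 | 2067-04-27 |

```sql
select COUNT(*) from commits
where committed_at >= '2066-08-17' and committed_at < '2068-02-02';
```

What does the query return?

4

Rows in [2066-08-17, 2068-02-02): 2066-08-17, 2068-01-22, 2067-06-19, 2067-04-27 → 4 rows.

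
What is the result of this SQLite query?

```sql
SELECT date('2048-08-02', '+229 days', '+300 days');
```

2050-01-13

Applying '+229 days' to 2048-08-02: counting 229 days forward gives 2049-03-19.
Applying '+300 days' to 2049-03-19: counting 300 days forward gives 2050-01-13.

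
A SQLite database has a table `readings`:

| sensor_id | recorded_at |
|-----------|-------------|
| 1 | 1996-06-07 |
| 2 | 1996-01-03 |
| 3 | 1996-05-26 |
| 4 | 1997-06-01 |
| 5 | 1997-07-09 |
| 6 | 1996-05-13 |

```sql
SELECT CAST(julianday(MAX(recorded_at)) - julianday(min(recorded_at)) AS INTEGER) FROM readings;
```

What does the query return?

553

MIN = 1996-01-03, MAX = 1997-07-09.
28 days remain in January 1996 after the 3rd (31 − 3).
Full months from February 1996 through June 1997 contribute their day counts.
Then 9 days into July 1997.
Total: 28 + 29 + 31 + 30 + 31 + 30 + 31 + 31 + 30 + 31 + 30 + 31 + 31 + 28 + 31 + 30 + 31 + 30 + 9 = 553.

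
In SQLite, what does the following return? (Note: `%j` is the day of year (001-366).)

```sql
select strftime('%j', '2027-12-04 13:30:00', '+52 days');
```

025

First apply '+52 days': 2027-12-04 13:30:00 → 2028-01-25 13:30:00.
Day-of-year for 2028-01-25: days since 2028-01-01 inclusive = 25, zero-padded to 025.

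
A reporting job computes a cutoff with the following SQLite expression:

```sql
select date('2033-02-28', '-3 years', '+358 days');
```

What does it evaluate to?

Adding -3 years to 2033-02-28 gives 2030-02-28.
Applying '+358 days' to 2030-02-28: counting 358 days forward gives 2031-02-21.

2031-02-21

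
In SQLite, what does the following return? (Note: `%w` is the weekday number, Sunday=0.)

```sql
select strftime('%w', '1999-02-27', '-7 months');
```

First apply '-7 months': 1999-02-27 → 1998-07-27.
1998-07-27 is a Monday; with Sunday=0 that is 1.

1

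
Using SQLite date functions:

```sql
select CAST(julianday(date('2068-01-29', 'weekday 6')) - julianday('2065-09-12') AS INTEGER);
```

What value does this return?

`weekday 6` advances to the next Saturday; 2068-01-29 is a Sunday, so it moves forward to 2068-02-04.
18 days remain in September 2065 after the 12th (30 − 12).
Full months from October 2065 through January 2068 contribute their day counts.
Then 4 days into February 2068.
Total: 18 + 31 + 30 + 31 + 31 + 28 + 31 + 30 + 31 + 30 + 31 + 31 + 30 + 31 + 30 + 31 + 31 + 28 + 31 + 30 + 31 + 30 + 31 + 31 + 30 + 31 + 30 + 31 + 31 + 4 = 875.

875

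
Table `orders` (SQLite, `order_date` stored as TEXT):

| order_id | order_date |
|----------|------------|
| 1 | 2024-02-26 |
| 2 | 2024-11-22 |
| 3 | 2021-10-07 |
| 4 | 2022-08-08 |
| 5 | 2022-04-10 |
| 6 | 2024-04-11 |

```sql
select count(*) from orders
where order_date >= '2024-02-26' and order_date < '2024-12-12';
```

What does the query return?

Rows in [2024-02-26, 2024-12-12): 2024-02-26, 2024-11-22, 2024-04-11 → 3 rows.

3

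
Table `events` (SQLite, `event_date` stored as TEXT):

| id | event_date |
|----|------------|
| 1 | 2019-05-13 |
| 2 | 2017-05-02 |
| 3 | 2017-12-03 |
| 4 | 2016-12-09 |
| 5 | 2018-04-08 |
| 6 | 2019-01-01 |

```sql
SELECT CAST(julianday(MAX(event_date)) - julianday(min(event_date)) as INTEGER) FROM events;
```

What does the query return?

885

MIN = 2016-12-09, MAX = 2019-05-13.
22 days remain in December 2016 after the 9th (31 − 9).
Full months from January 2017 through April 2019 contribute their day counts.
Then 13 days into May 2019.
Total: 22 + 31 + 28 + 31 + 30 + 31 + 30 + 31 + 31 + 30 + 31 + 30 + 31 + 31 + 28 + 31 + 30 + 31 + 30 + 31 + 31 + 30 + 31 + 30 + 31 + 31 + 28 + 31 + 30 + 13 = 885.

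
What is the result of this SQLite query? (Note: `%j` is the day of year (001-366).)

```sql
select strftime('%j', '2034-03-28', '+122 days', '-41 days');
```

168

First apply '+122 days', '-41 days': 2034-03-28 → 2034-06-17.
Day-of-year for 2034-06-17: days since 2034-01-01 inclusive = 168, zero-padded to 168.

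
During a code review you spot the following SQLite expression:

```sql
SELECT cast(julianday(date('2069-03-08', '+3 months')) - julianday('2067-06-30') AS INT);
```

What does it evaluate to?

709

Adding +3 months to 2069-03-08 gives 2069-06-08.
0 days remain in June 2067 after the 30th (30 − 30).
Full months from July 2067 through May 2069 contribute their day counts.
Then 8 days into June 2069.
Total: 0 + 31 + 31 + 30 + 31 + 30 + 31 + 31 + 29 + 31 + 30 + 31 + 30 + 31 + 31 + 30 + 31 + 30 + 31 + 31 + 28 + 31 + 30 + 31 + 8 = 709.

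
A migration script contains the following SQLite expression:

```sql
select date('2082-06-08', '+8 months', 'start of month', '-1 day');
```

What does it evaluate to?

Adding +8 months to 2082-06-08 gives 2083-02-08.
`start of month` rewinds 2083-02-08 to 2083-02-01.
Going back 1 day from 2083-02-01 reaches 2083-01-31 (last day of January, 31 days).

2083-01-31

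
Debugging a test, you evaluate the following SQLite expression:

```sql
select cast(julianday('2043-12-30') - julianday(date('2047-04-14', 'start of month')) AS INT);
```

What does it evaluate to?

-1188

`start of month` rewinds 2047-04-14 to 2047-04-01.
1 day remains in December 2043 after the 30th (31 − 30).
Full months from January 2044 through March 2047 contribute their day counts.
Then 1 day into April 2047.
Total: 1 + 31 + 29 + 31 + 30 + 31 + 30 + 31 + 31 + 30 + 31 + 30 + 31 + 31 + 28 + 31 + 30 + 31 + 30 + 31 + 31 + 30 + 31 + 30 + 31 + 31 + 28 + 31 + 30 + 31 + 30 + 31 + 31 + 30 + 31 + 30 + 31 + 31 + 28 + 31 + 1 = 1188.
The subtraction is earlier − later, so the result is −1188 → -1188.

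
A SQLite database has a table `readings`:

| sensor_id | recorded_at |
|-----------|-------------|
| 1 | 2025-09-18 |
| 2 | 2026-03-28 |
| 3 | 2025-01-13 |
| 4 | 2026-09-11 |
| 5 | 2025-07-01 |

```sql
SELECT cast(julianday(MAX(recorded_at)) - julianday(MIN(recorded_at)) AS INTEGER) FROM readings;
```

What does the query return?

606

MIN = 2025-01-13, MAX = 2026-09-11.
18 days remain in January 2025 after the 13th (31 − 13).
Full months from February 2025 through August 2026 contribute their day counts.
Then 11 days into September 2026.
Total: 18 + 28 + 31 + 30 + 31 + 30 + 31 + 31 + 30 + 31 + 30 + 31 + 31 + 28 + 31 + 30 + 31 + 30 + 31 + 31 + 11 = 606.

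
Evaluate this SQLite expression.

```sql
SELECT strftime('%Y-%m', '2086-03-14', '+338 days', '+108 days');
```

2087-06

First apply '+338 days', '+108 days': 2086-03-14 → 2087-06-03.
`%Y-%m` extracts the year-month: 2087-06.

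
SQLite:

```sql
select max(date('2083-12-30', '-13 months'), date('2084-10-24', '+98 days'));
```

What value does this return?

2085-01-30

date('2083-12-30', '-13 months') → 2082-11-30.
date('2084-10-24', '+98 days') → 2085-01-30.
Later of the two is 2085-01-30.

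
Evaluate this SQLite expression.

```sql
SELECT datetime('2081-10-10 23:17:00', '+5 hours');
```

2081-10-11 04:17:00

+5 hours from 2081-10-10 23:17:00 is 2081-10-11 04:17:00 (crosses midnight).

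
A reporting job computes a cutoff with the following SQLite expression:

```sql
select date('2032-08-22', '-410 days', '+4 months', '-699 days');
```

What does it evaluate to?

Applying '-410 days' to 2032-08-22: counting 410 days back gives 2031-07-09.
Adding +4 months to 2031-07-09 gives 2031-11-09.
Applying '-699 days' to 2031-11-09: counting 699 days back gives 2029-12-10.

2029-12-10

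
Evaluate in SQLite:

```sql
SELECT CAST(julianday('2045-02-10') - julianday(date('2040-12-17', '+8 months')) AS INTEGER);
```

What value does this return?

1273

Adding +8 months to 2040-12-17 gives 2041-08-17.
14 days remain in August 2041 after the 17th (31 − 17).
Full months from September 2041 through January 2045 contribute their day counts.
Then 10 days into February 2045.
Total: 14 + 30 + 31 + 30 + 31 + 31 + 28 + 31 + 30 + 31 + 30 + 31 + 31 + 30 + 31 + 30 + 31 + 31 + 28 + 31 + 30 + 31 + 30 + 31 + 31 + 30 + 31 + 30 + 31 + 31 + 29 + 31 + 30 + 31 + 30 + 31 + 31 + 30 + 31 + 30 + 31 + 31 + 10 = 1273.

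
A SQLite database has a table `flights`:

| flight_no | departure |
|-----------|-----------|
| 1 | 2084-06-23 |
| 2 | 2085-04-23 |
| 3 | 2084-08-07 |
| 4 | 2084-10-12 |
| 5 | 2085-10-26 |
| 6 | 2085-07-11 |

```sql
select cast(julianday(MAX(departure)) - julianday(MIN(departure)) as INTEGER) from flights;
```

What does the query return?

MIN = 2084-06-23, MAX = 2085-10-26.
7 days remain in June 2084 after the 23rd (30 − 23).
Full months from July 2084 through September 2085 contribute their day counts.
Then 26 days into October 2085.
Total: 7 + 31 + 31 + 30 + 31 + 30 + 31 + 31 + 28 + 31 + 30 + 31 + 30 + 31 + 31 + 30 + 26 = 490.

490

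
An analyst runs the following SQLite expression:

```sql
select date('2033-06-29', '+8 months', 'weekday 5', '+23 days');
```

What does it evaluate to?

2034-03-26

Adding +8 months to 2033-06-29 targets 2034-02-29. February 2034 has only 28 days, so SQLite normalizes the 1-day overflow forward to 2034-03-01.
`weekday 5` advances to the next Friday; 2034-03-01 is a Wednesday, so it moves forward to 2034-03-03.
Advancing 23 more days within March lands on 2034-03-26.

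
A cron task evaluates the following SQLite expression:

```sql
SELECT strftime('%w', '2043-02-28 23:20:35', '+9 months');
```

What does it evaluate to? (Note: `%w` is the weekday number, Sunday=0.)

6

First apply '+9 months': 2043-02-28 23:20:35 → 2043-11-28 23:20:35.
2043-11-28 is a Saturday; with Sunday=0 that is 6.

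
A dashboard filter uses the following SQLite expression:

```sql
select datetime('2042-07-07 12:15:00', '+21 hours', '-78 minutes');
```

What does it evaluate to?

+21 hours from 2042-07-07 12:15:00 is 2042-07-08 09:15:00 (crosses midnight).
78 minutes = 1h 18m; -78 minutes from 2042-07-08 09:15:00 is 2042-07-08 07:57:00.

2042-07-08 07:57:00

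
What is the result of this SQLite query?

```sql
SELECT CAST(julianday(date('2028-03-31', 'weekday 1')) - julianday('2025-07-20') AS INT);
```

`weekday 1` advances to the next Monday; 2028-03-31 is a Friday, so it moves forward to 2028-04-03.
11 days remain in July 2025 after the 20th (31 − 20).
Full months from August 2025 through March 2028 contribute their day counts.
Then 3 days into April 2028.
Total: 11 + 31 + 30 + 31 + 30 + 31 + 31 + 28 + 31 + 30 + 31 + 30 + 31 + 31 + 30 + 31 + 30 + 31 + 31 + 28 + 31 + 30 + 31 + 30 + 31 + 31 + 30 + 31 + 30 + 31 + 31 + 29 + 31 + 3 = 988.

988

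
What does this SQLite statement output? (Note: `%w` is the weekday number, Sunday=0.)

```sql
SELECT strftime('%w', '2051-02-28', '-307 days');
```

3

First apply '-307 days': 2051-02-28 → 2050-04-27.
2050-04-27 is a Wednesday; with Sunday=0 that is 3.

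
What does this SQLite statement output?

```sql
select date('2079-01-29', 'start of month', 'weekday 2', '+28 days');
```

`start of month` rewinds 2079-01-29 to 2079-01-01.
`weekday 2` advances to the next Tuesday; 2079-01-01 is a Sunday, so it moves forward to 2079-01-03.
Advancing 28 more days within January lands on 2079-01-31.

2079-01-31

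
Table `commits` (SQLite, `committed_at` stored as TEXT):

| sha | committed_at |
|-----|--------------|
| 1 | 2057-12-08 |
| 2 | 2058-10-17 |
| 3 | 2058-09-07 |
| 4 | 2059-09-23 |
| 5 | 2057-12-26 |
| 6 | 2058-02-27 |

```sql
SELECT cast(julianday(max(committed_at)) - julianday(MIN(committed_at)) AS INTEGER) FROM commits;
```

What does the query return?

654

MIN = 2057-12-08, MAX = 2059-09-23.
23 days remain in December 2057 after the 8th (31 − 8).
Full months from January 2058 through August 2059 contribute their day counts.
Then 23 days into September 2059.
Total: 23 + 31 + 28 + 31 + 30 + 31 + 30 + 31 + 31 + 30 + 31 + 30 + 31 + 31 + 28 + 31 + 30 + 31 + 30 + 31 + 31 + 23 = 654.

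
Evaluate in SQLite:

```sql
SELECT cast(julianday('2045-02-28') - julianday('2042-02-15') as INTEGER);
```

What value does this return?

1109

13 days remain in February 2042 after the 15th (28 − 15).
Full months from March 2042 through January 2045 contribute their day counts.
Then 28 days into February 2045.
Total: 13 + 31 + 30 + 31 + 30 + 31 + 31 + 30 + 31 + 30 + 31 + 31 + 28 + 31 + 30 + 31 + 30 + 31 + 31 + 30 + 31 + 30 + 31 + 31 + 29 + 31 + 30 + 31 + 30 + 31 + 31 + 30 + 31 + 30 + 31 + 31 + 28 = 1109.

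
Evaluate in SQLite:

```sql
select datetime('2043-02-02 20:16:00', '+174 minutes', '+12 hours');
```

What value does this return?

174 minutes = 2h 54m; +174 minutes from 2043-02-02 20:16:00 is 2043-02-02 23:10:00.
+12 hours from 2043-02-02 23:10:00 is 2043-02-03 11:10:00 (crosses midnight).

2043-02-03 11:10:00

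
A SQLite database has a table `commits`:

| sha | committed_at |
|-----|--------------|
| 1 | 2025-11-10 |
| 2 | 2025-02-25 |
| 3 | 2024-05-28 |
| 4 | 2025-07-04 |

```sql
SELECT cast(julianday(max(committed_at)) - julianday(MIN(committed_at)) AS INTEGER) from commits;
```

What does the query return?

531

MIN = 2024-05-28, MAX = 2025-11-10.
3 days remain in May 2024 after the 28th (31 − 28).
Full months from June 2024 through October 2025 contribute their day counts.
Then 10 days into November 2025.
Total: 3 + 30 + 31 + 31 + 30 + 31 + 30 + 31 + 31 + 28 + 31 + 30 + 31 + 30 + 31 + 31 + 30 + 31 + 10 = 531.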